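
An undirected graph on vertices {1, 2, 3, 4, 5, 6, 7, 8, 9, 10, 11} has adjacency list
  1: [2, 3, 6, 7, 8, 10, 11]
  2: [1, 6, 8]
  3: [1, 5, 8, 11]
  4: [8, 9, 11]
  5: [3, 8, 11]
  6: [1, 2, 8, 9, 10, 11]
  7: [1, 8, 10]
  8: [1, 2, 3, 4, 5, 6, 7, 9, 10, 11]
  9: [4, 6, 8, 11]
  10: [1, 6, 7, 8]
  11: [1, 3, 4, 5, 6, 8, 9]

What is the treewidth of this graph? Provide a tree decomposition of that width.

Each bag holds 4 vertices, so the decomposition has width 3, which upper-bounds the treewidth. For the lower bound, the 4 vertices {1, 3, 8, 11} are pairwise adjacent, and any tree decomposition puts a clique entirely inside one bag — forcing width ≥ 3. The upper and lower bounds meet at 3, so that is the treewidth.

Treewidth 3.
Bags: B1 = {4, 8, 9, 11}  B2 = {6, 8, 9, 11}  B3 = {1, 6, 8, 11}  B4 = {1, 6, 8, 10}  B5 = {1, 7, 8, 10}  B6 = {1, 3, 8, 11}  B7 = {3, 5, 8, 11}  B8 = {1, 2, 6, 8}
Tree: B1–B2, B2–B3, B3–B4, B4–B5, B3–B6, B6–B7, B3–B8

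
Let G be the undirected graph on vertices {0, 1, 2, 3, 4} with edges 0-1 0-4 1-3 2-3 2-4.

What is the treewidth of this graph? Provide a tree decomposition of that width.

Treewidth 2.
One such decomposition:
Bags: B1 = {2, 3, 4}  B2 = {1, 3, 4}  B3 = {0, 1, 4}
Tree: B1–B2, B2–B3

The largest bag has 3 vertices, giving width 2; this decomposition certifies tw(G) ≤ 2. The edges 4–2–3–1–0–4 form a cycle, so G is not a tree and its treewidth is at least 2. Combining the bounds, tw(G) = 2.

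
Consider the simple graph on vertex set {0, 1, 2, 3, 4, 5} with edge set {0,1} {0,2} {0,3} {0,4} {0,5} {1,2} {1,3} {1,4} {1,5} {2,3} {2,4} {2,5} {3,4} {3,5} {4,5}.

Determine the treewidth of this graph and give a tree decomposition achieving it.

Treewidth 5.
Bags: B1 = {0, 1, 2, 3, 4, 5}
Tree: (single bag)

With just one bag of size 6, the width is 6 − 1 = 5, so tw(G) ≤ 5. Conversely, {0, 1, 2, 3, 4, 5} is a clique of size 6, and the vertices of any clique must share a bag in every tree decomposition; so some bag has ≥ 6 vertices and tw(G) ≥ 5. Hence tw(G) = 5 exactly.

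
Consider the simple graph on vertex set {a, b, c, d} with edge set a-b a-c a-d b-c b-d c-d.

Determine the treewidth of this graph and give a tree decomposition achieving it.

With just one bag of size 4, the width is 4 − 1 = 3, so tw(G) ≤ 3. On the other hand G contains the 4-clique {a, b, c, d}. A clique must lie in a single bag of any decomposition, so no decomposition can have width below 3. Therefore the treewidth is 3.

Treewidth 3.
One optimal decomposition is:
Bags: B1 = {a, b, c, d}
Tree: (single bag)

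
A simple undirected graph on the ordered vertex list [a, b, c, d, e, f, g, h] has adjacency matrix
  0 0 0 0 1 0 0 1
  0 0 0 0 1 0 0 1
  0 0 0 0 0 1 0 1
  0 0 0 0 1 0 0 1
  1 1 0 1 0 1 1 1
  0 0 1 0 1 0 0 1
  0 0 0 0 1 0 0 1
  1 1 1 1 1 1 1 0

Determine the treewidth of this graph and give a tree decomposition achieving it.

The largest bag has 3 vertices, giving width 2; this decomposition certifies tw(G) ≤ 2. Conversely, {d, e, h} is a clique of size 3, and the vertices of any clique must share a bag in every tree decomposition; so some bag has ≥ 3 vertices and tw(G) ≥ 2. Therefore the treewidth is 2.

Treewidth 2.
One such decomposition:
Bags: B1 = {e, g, h}  B2 = {d, e, h}  B3 = {a, e, h}  B4 = {e, f, h}  B5 = {c, f, h}  B6 = {b, e, h}
Tree: B1–B2, B1–B3, B3–B4, B4–B5, B1–B6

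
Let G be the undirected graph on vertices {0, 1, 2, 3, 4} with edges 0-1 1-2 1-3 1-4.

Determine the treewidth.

1

A width-1 tree decomposition is:
Bags: B1 = {1, 3}  B2 = {1, 4}  B3 = {1, 2}  B4 = {0, 1}
Tree: B1–B2, B2–B3, B1–B4
Each bag holds 2 vertices, so the decomposition has width 1, which upper-bounds the treewidth. G has an edge, so its treewidth is at least 1. Therefore the treewidth is 1.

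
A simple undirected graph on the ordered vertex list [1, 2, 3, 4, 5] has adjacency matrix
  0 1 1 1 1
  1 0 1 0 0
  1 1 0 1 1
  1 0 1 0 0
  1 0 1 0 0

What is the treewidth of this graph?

A width-2 tree decomposition is:
Bags: B1 = {1, 3, 5}  B2 = {1, 2, 3}  B3 = {1, 3, 4}
Tree: B1–B2, B1–B3
Each bag holds 3 vertices, so the decomposition has width 2, which upper-bounds the treewidth. Conversely, {1, 2, 3} is a clique of size 3, and the vertices of any clique must share a bag in every tree decomposition; so some bag has ≥ 3 vertices and tw(G) ≥ 2. The upper and lower bounds meet at 2, so that is the treewidth.

2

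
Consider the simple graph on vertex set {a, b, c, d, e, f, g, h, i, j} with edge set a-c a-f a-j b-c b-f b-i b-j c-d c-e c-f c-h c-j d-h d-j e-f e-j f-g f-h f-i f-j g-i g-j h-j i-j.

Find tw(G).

A width-3 tree decomposition is:
Bags: B1 = {b, c, f, j}  B2 = {c, f, h, j}  B3 = {b, f, i, j}  B4 = {c, d, h, j}  B5 = {f, g, i, j}  B6 = {c, e, f, j}  B7 = {a, c, f, j}
Tree: B1–B2, B1–B3, B2–B4, B3–B5, B2–B6, B2–B7
Each bag holds 4 vertices, so the decomposition has width 3, which upper-bounds the treewidth. Conversely, {c, d, h, j} is a clique of size 4, and the vertices of any clique must share a bag in every tree decomposition; so some bag has ≥ 4 vertices and tw(G) ≥ 3. The upper and lower bounds meet at 3, so that is the treewidth.

3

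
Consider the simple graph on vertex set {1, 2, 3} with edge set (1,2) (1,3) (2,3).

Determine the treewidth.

A width-2 tree decomposition is:
Bags: B1 = {1, 2, 3}
Tree: (single bag)
A single bag containing all 3 vertices is trivially a valid decomposition of width 2. Conversely, {1, 2, 3} is a clique of size 3, and the vertices of any clique must share a bag in every tree decomposition; so some bag has ≥ 3 vertices and tw(G) ≥ 2. The upper and lower bounds meet at 2, so that is the treewidth.

2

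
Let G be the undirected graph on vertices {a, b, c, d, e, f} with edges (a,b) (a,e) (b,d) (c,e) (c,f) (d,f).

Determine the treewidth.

2

A width-2 tree decomposition is:
Bags: B1 = {b, d, f}  B2 = {a, b, f}  B3 = {a, e, f}  B4 = {c, e, f}
Tree: B1–B2, B2–B3, B3–B4
Each bag holds 3 vertices, so the decomposition has width 2, which upper-bounds the treewidth. For the lower bound, G contains the cycle f–d–b–a–e–c–f, so G is not a forest; only forests have treewidth ≤ 1, hence tw(G) ≥ 2. Therefore the treewidth is 2.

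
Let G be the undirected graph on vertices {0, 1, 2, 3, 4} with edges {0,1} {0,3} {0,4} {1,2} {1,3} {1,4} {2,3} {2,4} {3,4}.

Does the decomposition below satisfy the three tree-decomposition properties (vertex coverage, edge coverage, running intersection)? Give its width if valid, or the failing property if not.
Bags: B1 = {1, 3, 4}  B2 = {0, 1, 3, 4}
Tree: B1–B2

No — vertex 2 appears in no bag.

A tree decomposition must satisfy three properties: every vertex lies in some bag; for every edge, both endpoints lie together in some bag; and for every vertex, the bags containing it form a connected subtree. Here vertex 2 appears in no bag, so the decomposition is invalid.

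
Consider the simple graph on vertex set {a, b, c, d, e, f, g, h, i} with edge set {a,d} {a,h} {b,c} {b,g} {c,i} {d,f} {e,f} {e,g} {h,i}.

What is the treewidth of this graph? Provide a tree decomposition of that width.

The largest bag has 3 vertices, giving width 2; this decomposition certifies tw(G) ≤ 2. Since f–d–a–h–i–c–b–g–e–f is a cycle in G, G is not acyclic. Forests are exactly the graphs of treewidth ≤ 1, so tw(G) ≥ 2. Hence tw(G) = 2 exactly.

Treewidth 2.
Bags: B1 = {a, d, f}  B2 = {a, f, h}  B3 = {f, h, i}  B4 = {c, f, i}  B5 = {b, c, f}  B6 = {b, f, g}  B7 = {e, f, g}
Tree: B1–B2, B2–B3, B3–B4, B4–B5, B5–B6, B6–B7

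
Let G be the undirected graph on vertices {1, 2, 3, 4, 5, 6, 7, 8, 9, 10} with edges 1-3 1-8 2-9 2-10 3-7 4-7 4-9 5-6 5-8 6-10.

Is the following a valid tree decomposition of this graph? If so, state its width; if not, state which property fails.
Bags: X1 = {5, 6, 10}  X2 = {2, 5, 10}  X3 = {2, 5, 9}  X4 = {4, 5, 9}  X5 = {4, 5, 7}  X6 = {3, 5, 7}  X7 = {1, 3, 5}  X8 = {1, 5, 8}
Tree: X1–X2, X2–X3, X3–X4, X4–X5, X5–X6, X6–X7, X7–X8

Yes; width 2.

Checking the three conditions: (i) the bags cover all of {1, 2, 3, 4, 5, 6, 7, 8, 9, 10}; (ii) for each edge, some bag contains both endpoints; (iii) the bags containing any fixed vertex form a subtree. All hold, so the decomposition is valid with width 3 − 1 = 2.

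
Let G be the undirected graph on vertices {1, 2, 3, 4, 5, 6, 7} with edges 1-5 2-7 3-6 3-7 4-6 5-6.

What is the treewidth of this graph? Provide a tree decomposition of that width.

Treewidth 1.
Bags: B1 = {3, 6}  B2 = {3, 7}  B3 = {5, 6}  B4 = {2, 7}  B5 = {4, 6}  B6 = {1, 5}
Tree: B1–B2, B1–B3, B2–B4, B1–B5, B3–B6

Each bag holds 2 vertices, so the decomposition has width 1, which upper-bounds the treewidth. Any graph with an edge has treewidth ≥ 1, and G has the edge 6–3. Hence tw(G) = 1 exactly.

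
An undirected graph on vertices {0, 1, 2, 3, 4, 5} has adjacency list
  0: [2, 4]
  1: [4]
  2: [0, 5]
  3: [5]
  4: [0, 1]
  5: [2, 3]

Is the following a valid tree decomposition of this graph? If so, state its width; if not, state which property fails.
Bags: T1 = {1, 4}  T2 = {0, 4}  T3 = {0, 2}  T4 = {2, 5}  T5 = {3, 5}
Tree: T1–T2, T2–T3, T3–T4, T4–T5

Yes; width 1.

Vertex coverage: the bags together contain {0, 1, 2, 3, 4, 5}, the full vertex set. Edge coverage: each edge of G has both endpoints in at least one bag. Running intersection: for every vertex, the bags containing it form a connected subtree. All three properties hold, so this is a valid tree decomposition of width max|bag| − 1 = 1, and hence tw(G) ≤ 1.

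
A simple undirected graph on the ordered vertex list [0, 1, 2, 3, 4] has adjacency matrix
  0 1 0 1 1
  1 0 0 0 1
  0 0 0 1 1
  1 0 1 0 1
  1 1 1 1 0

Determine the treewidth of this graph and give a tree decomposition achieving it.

The largest bag has 3 vertices, giving width 2; this decomposition certifies tw(G) ≤ 2. On the other hand G contains the 3-clique {0, 1, 4}. A clique must lie in a single bag of any decomposition, so no decomposition can have width below 2. The upper and lower bounds meet at 2, so that is the treewidth.

Treewidth 2.
One optimal decomposition is:
Bags: B1 = {0, 3, 4}  B2 = {2, 3, 4}  B3 = {0, 1, 4}
Tree: B1–B2, B1–B3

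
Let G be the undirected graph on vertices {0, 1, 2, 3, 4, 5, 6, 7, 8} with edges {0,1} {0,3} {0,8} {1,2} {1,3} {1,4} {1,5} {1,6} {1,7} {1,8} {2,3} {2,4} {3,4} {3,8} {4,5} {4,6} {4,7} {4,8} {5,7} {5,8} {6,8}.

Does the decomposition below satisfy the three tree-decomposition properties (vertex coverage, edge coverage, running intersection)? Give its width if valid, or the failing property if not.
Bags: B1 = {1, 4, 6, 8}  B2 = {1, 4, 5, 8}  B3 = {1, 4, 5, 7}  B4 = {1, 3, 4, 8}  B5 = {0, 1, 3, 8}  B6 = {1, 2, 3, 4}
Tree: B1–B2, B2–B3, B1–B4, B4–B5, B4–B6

Yes; width 3.

Checking the three conditions: (i) the bags cover all of {0, 1, 2, 3, 4, 5, 6, 7, 8}; (ii) for each edge, some bag contains both endpoints; (iii) the bags containing any fixed vertex form a subtree. All hold, so the decomposition is valid with width 4 − 1 = 3.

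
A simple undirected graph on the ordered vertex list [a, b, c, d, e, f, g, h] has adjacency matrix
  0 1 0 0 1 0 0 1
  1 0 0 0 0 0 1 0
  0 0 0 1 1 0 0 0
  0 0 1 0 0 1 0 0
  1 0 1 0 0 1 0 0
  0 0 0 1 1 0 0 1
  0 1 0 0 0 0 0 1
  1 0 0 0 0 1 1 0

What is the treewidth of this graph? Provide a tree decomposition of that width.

Every bag has size at most 3, so the width is 3 − 1 = 2 and tw(G) ≤ 2. The edges c–d–f–e–c form a cycle, so G is not a tree and its treewidth is at least 2. Combining the bounds, tw(G) = 2.

Treewidth 2.
Bags: B1 = {c, d, e}  B2 = {d, e, f}  B3 = {a, e, f}  B4 = {a, f, h}  B5 = {a, b, h}  B6 = {b, g, h}
Tree: B1–B2, B2–B3, B3–B4, B4–B5, B5–B6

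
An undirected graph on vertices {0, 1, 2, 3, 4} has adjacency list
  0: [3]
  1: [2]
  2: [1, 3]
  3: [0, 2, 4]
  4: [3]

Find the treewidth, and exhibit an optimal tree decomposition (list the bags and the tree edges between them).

Treewidth 1.
One such decomposition:
Bags: B1 = {0, 3}  B2 = {2, 3}  B3 = {1, 2}  B4 = {3, 4}
Tree: B1–B2, B2–B3, B1–B4

Every bag has size at most 2, so the width is 2 − 1 = 1 and tw(G) ≤ 1. Any graph with an edge has treewidth ≥ 1, and G has the edge 0–3. Combining the bounds, tw(G) = 1.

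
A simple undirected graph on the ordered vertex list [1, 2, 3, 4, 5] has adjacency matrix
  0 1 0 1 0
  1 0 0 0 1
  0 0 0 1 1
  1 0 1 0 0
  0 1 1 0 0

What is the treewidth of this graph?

A width-2 tree decomposition is:
Bags: B1 = {2, 3, 5}  B2 = {1, 2, 3}  B3 = {1, 3, 4}
Tree: B1–B2, B2–B3
Each bag holds 3 vertices, so the decomposition has width 2, which upper-bounds the treewidth. For the lower bound, G contains the cycle 3–5–2–1–4–3, so G is not a forest; only forests have treewidth ≤ 1, hence tw(G) ≥ 2. Combining the bounds, tw(G) = 2.

2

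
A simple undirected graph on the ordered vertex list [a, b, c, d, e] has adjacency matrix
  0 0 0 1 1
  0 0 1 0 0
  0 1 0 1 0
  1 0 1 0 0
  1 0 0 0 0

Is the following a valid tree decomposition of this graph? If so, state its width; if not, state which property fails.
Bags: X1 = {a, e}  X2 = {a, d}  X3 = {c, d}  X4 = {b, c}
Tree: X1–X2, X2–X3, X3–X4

Vertex coverage: the bags together contain {a, b, c, d, e}, the full vertex set. Edge coverage: each edge of G has both endpoints in at least one bag. Running intersection: for every vertex, the bags containing it form a connected subtree. All three properties hold, so this is a valid tree decomposition of width max|bag| − 1 = 1, and hence tw(G) ≤ 1.

Yes; width 1.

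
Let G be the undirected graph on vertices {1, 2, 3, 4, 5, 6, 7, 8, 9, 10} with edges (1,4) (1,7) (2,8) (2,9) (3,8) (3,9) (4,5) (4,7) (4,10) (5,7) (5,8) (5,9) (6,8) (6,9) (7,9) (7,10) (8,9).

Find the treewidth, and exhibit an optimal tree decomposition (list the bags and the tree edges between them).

Treewidth 2.
Bags: B1 = {5, 7, 9}  B2 = {5, 8, 9}  B3 = {6, 8, 9}  B4 = {2, 8, 9}  B5 = {4, 5, 7}  B6 = {1, 4, 7}  B7 = {4, 7, 10}  B8 = {3, 8, 9}
Tree: B1–B2, B2–B3, B2–B4, B1–B5, B5–B6, B5–B7, B3–B8

Each bag holds 3 vertices, so the decomposition has width 2, which upper-bounds the treewidth. Conversely, {1, 4, 7} is a clique of size 3, and the vertices of any clique must share a bag in every tree decomposition; so some bag has ≥ 3 vertices and tw(G) ≥ 2. The upper and lower bounds meet at 2, so that is the treewidth.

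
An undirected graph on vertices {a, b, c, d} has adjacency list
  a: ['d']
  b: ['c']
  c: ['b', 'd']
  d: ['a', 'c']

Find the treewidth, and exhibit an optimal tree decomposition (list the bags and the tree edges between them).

Treewidth 1.
Bags: B1 = {c, d}  B2 = {b, c}  B3 = {a, d}
Tree: B1–B2, B1–B3

Every bag has size at most 2, so the width is 2 − 1 = 1 and tw(G) ≤ 1. G has an edge, so its treewidth is at least 1. Hence tw(G) = 1 exactly.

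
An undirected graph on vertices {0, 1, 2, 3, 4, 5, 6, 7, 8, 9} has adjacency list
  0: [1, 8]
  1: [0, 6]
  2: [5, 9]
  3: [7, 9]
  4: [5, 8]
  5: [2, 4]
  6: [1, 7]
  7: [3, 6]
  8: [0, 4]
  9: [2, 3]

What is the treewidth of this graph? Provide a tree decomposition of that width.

Treewidth 2.
One optimal decomposition is:
Bags: B1 = {1, 6, 7}  B2 = {1, 3, 7}  B3 = {1, 3, 9}  B4 = {1, 2, 9}  B5 = {1, 2, 5}  B6 = {1, 4, 5}  B7 = {1, 4, 8}  B8 = {0, 1, 8}
Tree: B1–B2, B2–B3, B3–B4, B4–B5, B5–B6, B6–B7, B7–B8

Every bag has size at most 3, so the width is 3 − 1 = 2 and tw(G) ≤ 2. The edges 1–6–7–3–9–2–5–4–8–0–1 form a cycle, so G is not a tree and its treewidth is at least 2. The upper and lower bounds meet at 2, so that is the treewidth.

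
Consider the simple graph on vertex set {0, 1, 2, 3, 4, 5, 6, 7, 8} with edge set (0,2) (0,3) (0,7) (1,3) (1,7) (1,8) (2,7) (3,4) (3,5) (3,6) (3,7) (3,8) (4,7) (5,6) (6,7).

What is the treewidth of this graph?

2

A width-2 tree decomposition is:
Bags: B1 = {3, 6, 7}  B2 = {0, 3, 7}  B3 = {3, 4, 7}  B4 = {1, 3, 7}  B5 = {3, 5, 6}  B6 = {1, 3, 8}  B7 = {0, 2, 7}
Tree: B1–B2, B2–B3, B3–B4, B1–B5, B4–B6, B2–B7
The largest bag has 3 vertices, giving width 2; this decomposition certifies tw(G) ≤ 2. For the lower bound, the 3 vertices {0, 2, 7} are pairwise adjacent, and any tree decomposition puts a clique entirely inside one bag — forcing width ≥ 2. Therefore the treewidth is 2.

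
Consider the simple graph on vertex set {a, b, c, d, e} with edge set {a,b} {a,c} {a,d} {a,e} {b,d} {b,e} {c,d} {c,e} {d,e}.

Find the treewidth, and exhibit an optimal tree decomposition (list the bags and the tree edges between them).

Treewidth 3.
One such decomposition:
Bags: B1 = {a, c, d, e}  B2 = {a, b, d, e}
Tree: B1–B2

Every bag has size at most 4, so the width is 4 − 1 = 3 and tw(G) ≤ 3. Conversely, {a, c, d, e} is a clique of size 4, and the vertices of any clique must share a bag in every tree decomposition; so some bag has ≥ 4 vertices and tw(G) ≥ 3. The upper and lower bounds meet at 3, so that is the treewidth.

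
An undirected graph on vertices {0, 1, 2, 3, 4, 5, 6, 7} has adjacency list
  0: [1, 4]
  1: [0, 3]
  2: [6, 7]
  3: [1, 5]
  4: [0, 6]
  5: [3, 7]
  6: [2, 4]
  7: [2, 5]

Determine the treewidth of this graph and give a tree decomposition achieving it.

Treewidth 2.
One such decomposition:
Bags: B1 = {0, 4, 6}  B2 = {0, 1, 6}  B3 = {1, 3, 6}  B4 = {3, 5, 6}  B5 = {5, 6, 7}  B6 = {2, 6, 7}
Tree: B1–B2, B2–B3, B3–B4, B4–B5, B5–B6

Each bag holds 3 vertices, so the decomposition has width 2, which upper-bounds the treewidth. The edges 6–4–0–1–3–5–7–2–6 form a cycle, so G is not a tree and its treewidth is at least 2. The upper and lower bounds meet at 2, so that is the treewidth.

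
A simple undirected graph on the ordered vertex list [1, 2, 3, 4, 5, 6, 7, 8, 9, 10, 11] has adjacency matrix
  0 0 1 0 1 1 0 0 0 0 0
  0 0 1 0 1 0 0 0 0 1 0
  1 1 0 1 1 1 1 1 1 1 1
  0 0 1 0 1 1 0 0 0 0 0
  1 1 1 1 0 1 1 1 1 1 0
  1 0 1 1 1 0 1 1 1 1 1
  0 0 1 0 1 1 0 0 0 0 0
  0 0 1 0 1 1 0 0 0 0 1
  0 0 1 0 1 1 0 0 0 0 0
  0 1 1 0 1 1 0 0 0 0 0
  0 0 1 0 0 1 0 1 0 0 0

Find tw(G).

3

A width-3 tree decomposition is:
Bags: B1 = {3, 4, 5, 6}  B2 = {1, 3, 5, 6}  B3 = {3, 5, 6, 10}  B4 = {3, 5, 6, 8}  B5 = {2, 3, 5, 10}  B6 = {3, 5, 6, 9}  B7 = {3, 6, 8, 11}  B8 = {3, 5, 6, 7}
Tree: B1–B2, B2–B3, B3–B4, B3–B5, B4–B6, B4–B7, B2–B8
Every bag has size at most 4, so the width is 4 − 1 = 3 and tw(G) ≤ 3. For the lower bound, the 4 vertices {3, 6, 8, 11} are pairwise adjacent, and any tree decomposition puts a clique entirely inside one bag — forcing width ≥ 3. Hence tw(G) = 3 exactly.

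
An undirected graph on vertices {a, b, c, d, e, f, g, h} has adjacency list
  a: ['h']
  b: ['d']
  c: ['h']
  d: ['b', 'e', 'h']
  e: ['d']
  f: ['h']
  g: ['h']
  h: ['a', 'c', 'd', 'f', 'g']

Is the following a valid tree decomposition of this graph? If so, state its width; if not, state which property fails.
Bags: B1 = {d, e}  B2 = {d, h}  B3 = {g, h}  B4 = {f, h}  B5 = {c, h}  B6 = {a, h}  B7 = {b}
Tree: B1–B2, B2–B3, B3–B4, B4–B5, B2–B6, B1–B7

A tree decomposition must satisfy three properties: every vertex lies in some bag; for every edge, both endpoints lie together in some bag; and for every vertex, the bags containing it form a connected subtree. Here edge (d,b) lies in no bag, so the decomposition is invalid.

No — edge (d,b) lies in no bag.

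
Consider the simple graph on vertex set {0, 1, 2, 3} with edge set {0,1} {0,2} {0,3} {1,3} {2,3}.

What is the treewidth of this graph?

2

A width-2 tree decomposition is:
Bags: B1 = {0, 2, 3}  B2 = {0, 1, 3}
Tree: B1–B2
Each bag holds 3 vertices, so the decomposition has width 2, which upper-bounds the treewidth. Conversely, {0, 1, 3} is a clique of size 3, and the vertices of any clique must share a bag in every tree decomposition; so some bag has ≥ 3 vertices and tw(G) ≥ 2. The upper and lower bounds meet at 2, so that is the treewidth.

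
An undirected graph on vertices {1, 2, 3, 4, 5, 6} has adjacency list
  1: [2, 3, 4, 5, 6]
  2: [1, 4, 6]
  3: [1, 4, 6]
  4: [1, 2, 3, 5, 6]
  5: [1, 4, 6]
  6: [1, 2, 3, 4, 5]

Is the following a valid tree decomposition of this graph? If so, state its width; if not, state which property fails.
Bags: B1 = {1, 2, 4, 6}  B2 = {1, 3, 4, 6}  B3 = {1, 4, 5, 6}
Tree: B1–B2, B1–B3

Yes; width 3.

Checking the three conditions: (i) the bags cover all of {1, 2, 3, 4, 5, 6}; (ii) for each edge, some bag contains both endpoints; (iii) the bags containing any fixed vertex form a subtree. All hold, so the decomposition is valid with width 4 − 1 = 3.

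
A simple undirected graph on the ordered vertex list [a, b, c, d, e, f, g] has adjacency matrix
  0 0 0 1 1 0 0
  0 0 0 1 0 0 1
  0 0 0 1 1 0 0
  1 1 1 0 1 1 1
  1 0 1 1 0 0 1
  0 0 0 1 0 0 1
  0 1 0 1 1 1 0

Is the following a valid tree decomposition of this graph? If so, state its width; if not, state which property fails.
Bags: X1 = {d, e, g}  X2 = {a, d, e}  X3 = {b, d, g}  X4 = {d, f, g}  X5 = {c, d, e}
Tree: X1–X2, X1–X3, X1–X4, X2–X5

Every vertex of G appears in some bag (union = {a, b, c, d, e, f, g}); every edge is covered by a bag; and for each vertex v the set of bags containing v is connected in the bag tree. The decomposition is therefore valid. The largest bag has 3 vertices, so the width is 2.

Yes; width 2.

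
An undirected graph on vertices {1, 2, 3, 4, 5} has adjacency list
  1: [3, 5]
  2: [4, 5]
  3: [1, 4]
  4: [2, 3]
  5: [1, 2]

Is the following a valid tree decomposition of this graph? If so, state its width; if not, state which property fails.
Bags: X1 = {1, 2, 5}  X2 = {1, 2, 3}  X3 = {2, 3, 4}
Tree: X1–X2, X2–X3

Yes; width 2.

Every vertex of G appears in some bag (union = {1, 2, 3, 4, 5}); every edge is covered by a bag; and for each vertex v the set of bags containing v is connected in the bag tree. The decomposition is therefore valid. The largest bag has 3 vertices, so the width is 2.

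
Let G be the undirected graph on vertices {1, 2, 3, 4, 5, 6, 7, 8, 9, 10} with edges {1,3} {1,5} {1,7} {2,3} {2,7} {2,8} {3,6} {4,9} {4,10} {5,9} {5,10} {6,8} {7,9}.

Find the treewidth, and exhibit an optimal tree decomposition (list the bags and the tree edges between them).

Each bag holds 3 vertices, so the decomposition has width 2, which upper-bounds the treewidth. The edges 10–4–9–5–10 form a cycle, so G is not a tree and its treewidth is at least 2. Hence tw(G) = 2 exactly.

Treewidth 2.
One such decomposition:
Bags: B1 = {4, 5, 10}  B2 = {4, 5, 9}  B3 = {1, 5, 9}  B4 = {1, 7, 9}  B5 = {1, 3, 7}  B6 = {2, 3, 7}  B7 = {2, 3, 6}  B8 = {2, 6, 8}
Tree: B1–B2, B2–B3, B3–B4, B4–B5, B5–B6, B6–B7, B7–B8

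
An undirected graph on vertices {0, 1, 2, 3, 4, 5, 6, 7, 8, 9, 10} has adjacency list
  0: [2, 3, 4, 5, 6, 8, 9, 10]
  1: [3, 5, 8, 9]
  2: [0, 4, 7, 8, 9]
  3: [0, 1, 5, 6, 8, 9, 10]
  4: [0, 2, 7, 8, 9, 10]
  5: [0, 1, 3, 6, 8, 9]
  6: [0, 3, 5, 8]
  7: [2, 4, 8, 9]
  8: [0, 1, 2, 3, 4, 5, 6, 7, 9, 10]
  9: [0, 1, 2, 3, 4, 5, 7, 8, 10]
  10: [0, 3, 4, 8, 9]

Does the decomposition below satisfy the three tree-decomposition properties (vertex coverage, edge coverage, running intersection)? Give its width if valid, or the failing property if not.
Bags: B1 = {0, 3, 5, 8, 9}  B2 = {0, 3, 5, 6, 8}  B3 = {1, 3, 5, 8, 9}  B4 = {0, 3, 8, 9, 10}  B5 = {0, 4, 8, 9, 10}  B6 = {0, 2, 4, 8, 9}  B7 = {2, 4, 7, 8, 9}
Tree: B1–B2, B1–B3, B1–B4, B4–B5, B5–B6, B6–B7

Vertex coverage: the bags together contain {0, 1, 2, 3, 4, 5, 6, 7, 8, 9, 10}, the full vertex set. Edge coverage: each edge of G has both endpoints in at least one bag. Running intersection: for every vertex, the bags containing it form a connected subtree. All three properties hold, so this is a valid tree decomposition of width max|bag| − 1 = 4, and hence tw(G) ≤ 4.

Yes; width 4.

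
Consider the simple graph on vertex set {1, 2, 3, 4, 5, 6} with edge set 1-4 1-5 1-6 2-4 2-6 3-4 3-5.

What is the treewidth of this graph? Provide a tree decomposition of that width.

Treewidth 2.
One such decomposition:
Bags: B1 = {2, 4, 6}  B2 = {1, 4, 6}  B3 = {1, 3, 4}  B4 = {1, 3, 5}
Tree: B1–B2, B2–B3, B3–B4

The largest bag has 3 vertices, giving width 2; this decomposition certifies tw(G) ≤ 2. For the lower bound, G contains the cycle 2–6–1–4–2, so G is not a forest; only forests have treewidth ≤ 1, hence tw(G) ≥ 2. The upper and lower bounds meet at 2, so that is the treewidth.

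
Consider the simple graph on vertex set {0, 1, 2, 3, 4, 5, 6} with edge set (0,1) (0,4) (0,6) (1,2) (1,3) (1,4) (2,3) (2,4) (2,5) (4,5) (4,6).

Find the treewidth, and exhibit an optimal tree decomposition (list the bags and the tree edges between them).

Treewidth 2.
One optimal decomposition is:
Bags: B1 = {1, 2, 3}  B2 = {1, 2, 4}  B3 = {0, 1, 4}  B4 = {2, 4, 5}  B5 = {0, 4, 6}
Tree: B1–B2, B2–B3, B2–B4, B3–B5

Each bag holds 3 vertices, so the decomposition has width 2, which upper-bounds the treewidth. For the lower bound, the 3 vertices {1, 2, 3} are pairwise adjacent, and any tree decomposition puts a clique entirely inside one bag — forcing width ≥ 2. Combining the bounds, tw(G) = 2.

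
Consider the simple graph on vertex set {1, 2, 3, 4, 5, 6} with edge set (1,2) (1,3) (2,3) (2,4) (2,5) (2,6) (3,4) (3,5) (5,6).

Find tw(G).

A width-2 tree decomposition is:
Bags: B1 = {1, 2, 3}  B2 = {2, 3, 4}  B3 = {2, 3, 5}  B4 = {2, 5, 6}
Tree: B1–B2, B1–B3, B3–B4
Every bag has size at most 3, so the width is 3 − 1 = 2 and tw(G) ≤ 2. For the lower bound, the 3 vertices {1, 2, 3} are pairwise adjacent, and any tree decomposition puts a clique entirely inside one bag — forcing width ≥ 2. Therefore the treewidth is 2.

2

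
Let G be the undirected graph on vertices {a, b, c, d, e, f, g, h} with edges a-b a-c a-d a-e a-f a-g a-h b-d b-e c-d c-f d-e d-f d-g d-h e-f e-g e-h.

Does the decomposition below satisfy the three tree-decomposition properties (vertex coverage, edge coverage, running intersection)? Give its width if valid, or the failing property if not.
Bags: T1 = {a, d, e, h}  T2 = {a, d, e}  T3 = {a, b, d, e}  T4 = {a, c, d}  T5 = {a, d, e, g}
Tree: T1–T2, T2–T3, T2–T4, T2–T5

No — vertex f appears in no bag.

A tree decomposition must satisfy three properties: every vertex lies in some bag; for every edge, both endpoints lie together in some bag; and for every vertex, the bags containing it form a connected subtree. Here vertex f appears in no bag, so the decomposition is invalid.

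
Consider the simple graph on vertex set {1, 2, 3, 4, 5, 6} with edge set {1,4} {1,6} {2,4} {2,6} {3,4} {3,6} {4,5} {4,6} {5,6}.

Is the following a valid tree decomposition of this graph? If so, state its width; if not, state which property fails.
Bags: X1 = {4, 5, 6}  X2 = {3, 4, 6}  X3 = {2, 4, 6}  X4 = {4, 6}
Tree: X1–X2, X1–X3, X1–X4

No — vertex 1 appears in no bag.

A tree decomposition must satisfy three properties: every vertex lies in some bag; for every edge, both endpoints lie together in some bag; and for every vertex, the bags containing it form a connected subtree. Here vertex 1 appears in no bag, so the decomposition is invalid.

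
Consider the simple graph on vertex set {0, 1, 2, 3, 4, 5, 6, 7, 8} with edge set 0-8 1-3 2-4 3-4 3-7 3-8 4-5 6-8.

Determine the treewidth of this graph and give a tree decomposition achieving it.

Every bag has size at most 2, so the width is 2 − 1 = 1 and tw(G) ≤ 1. Since G has at least one edge (e.g. 1–3), it is not an edgeless graph, so tw(G) ≥ 1. Therefore the treewidth is 1.

Treewidth 1.
One optimal decomposition is:
Bags: B1 = {1, 3}  B2 = {3, 4}  B3 = {4, 5}  B4 = {2, 4}  B5 = {3, 8}  B6 = {6, 8}  B7 = {3, 7}  B8 = {0, 8}
Tree: B1–B2, B2–B3, B3–B4, B1–B5, B5–B6, B1–B7, B5–B8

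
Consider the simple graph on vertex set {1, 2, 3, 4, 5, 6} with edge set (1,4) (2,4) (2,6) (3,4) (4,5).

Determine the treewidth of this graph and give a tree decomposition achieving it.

Treewidth 1.
Bags: B1 = {2, 6}  B2 = {2, 4}  B3 = {1, 4}  B4 = {4, 5}  B5 = {3, 4}
Tree: B1–B2, B2–B3, B2–B4, B4–B5

Each bag holds 2 vertices, so the decomposition has width 1, which upper-bounds the treewidth. Since G has at least one edge (e.g. 2–6), it is not an edgeless graph, so tw(G) ≥ 1. Therefore the treewidth is 1.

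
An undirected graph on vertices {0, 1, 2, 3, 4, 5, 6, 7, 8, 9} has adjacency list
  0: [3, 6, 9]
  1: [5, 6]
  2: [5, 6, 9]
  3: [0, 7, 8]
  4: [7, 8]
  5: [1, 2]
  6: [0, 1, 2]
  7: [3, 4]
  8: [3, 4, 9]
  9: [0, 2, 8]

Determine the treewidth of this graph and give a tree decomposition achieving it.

Treewidth 2.
Bags: B1 = {4, 7, 8}  B2 = {3, 7, 8}  B3 = {3, 8, 9}  B4 = {0, 3, 9}  B5 = {0, 2, 9}  B6 = {0, 2, 6}  B7 = {2, 5, 6}  B8 = {1, 5, 6}
Tree: B1–B2, B2–B3, B3–B4, B4–B5, B5–B6, B6–B7, B7–B8

Every bag has size at most 3, so the width is 3 − 1 = 2 and tw(G) ≤ 2. For the lower bound, G contains the cycle 4–7–3–8–4, so G is not a forest; only forests have treewidth ≤ 1, hence tw(G) ≥ 2. Hence tw(G) = 2 exactly.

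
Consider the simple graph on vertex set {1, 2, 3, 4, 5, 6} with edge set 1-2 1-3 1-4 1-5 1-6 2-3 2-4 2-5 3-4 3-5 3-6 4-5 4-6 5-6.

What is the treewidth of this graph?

A width-4 tree decomposition is:
Bags: B1 = {1, 3, 4, 5, 6}  B2 = {1, 2, 3, 4, 5}
Tree: B1–B2
The largest bag has 5 vertices, giving width 4; this decomposition certifies tw(G) ≤ 4. On the other hand G contains the 5-clique {1, 2, 3, 4, 5}. A clique must lie in a single bag of any decomposition, so no decomposition can have width below 4. Hence tw(G) = 4 exactly.

4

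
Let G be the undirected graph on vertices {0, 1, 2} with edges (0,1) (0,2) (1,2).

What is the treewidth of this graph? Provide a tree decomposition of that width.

A single bag containing all 3 vertices is trivially a valid decomposition of width 2. On the other hand G contains the 3-clique {0, 1, 2}. A clique must lie in a single bag of any decomposition, so no decomposition can have width below 2. Therefore the treewidth is 2.

Treewidth 2.
One optimal decomposition is:
Bags: B1 = {0, 1, 2}
Tree: (single bag)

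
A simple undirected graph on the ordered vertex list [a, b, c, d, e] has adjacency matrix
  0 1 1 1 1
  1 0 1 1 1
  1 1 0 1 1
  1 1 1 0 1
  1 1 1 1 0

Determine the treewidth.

4

A width-4 tree decomposition is:
Bags: B1 = {a, b, c, d, e}
Tree: (single bag)
A single bag containing all 5 vertices is trivially a valid decomposition of width 4. For the lower bound, the 5 vertices {a, b, c, d, e} are pairwise adjacent, and any tree decomposition puts a clique entirely inside one bag — forcing width ≥ 4. The upper and lower bounds meet at 4, so that is the treewidth.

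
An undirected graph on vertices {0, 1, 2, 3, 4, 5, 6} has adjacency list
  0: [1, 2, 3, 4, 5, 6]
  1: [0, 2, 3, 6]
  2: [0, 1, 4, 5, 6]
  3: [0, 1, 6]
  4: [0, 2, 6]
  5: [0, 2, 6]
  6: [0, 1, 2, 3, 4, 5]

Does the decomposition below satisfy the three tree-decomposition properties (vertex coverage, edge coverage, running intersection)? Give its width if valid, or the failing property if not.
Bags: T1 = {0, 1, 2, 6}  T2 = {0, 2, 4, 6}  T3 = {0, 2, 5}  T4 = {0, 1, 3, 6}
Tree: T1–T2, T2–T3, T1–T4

A tree decomposition must satisfy three properties: every vertex lies in some bag; for every edge, both endpoints lie together in some bag; and for every vertex, the bags containing it form a connected subtree. Here edge (6,5) lies in no bag, so the decomposition is invalid.

No — edge (6,5) lies in no bag.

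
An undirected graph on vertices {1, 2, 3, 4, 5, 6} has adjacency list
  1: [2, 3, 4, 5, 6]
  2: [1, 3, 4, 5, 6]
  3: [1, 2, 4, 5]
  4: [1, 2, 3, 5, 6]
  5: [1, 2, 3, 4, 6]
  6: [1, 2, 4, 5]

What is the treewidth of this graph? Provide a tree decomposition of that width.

The largest bag has 5 vertices, giving width 4; this decomposition certifies tw(G) ≤ 4. On the other hand G contains the 5-clique {1, 2, 3, 4, 5}. A clique must lie in a single bag of any decomposition, so no decomposition can have width below 4. Hence tw(G) = 4 exactly.

Treewidth 4.
One optimal decomposition is:
Bags: B1 = {1, 2, 4, 5, 6}  B2 = {1, 2, 3, 4, 5}
Tree: B1–B2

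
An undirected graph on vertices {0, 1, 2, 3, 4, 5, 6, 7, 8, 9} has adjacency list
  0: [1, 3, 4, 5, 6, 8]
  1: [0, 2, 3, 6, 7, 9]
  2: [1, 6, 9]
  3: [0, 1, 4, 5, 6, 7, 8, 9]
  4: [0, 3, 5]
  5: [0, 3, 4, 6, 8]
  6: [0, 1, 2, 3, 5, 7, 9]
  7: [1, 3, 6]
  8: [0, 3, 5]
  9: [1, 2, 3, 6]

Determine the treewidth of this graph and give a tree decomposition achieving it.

Every bag has size at most 4, so the width is 4 − 1 = 3 and tw(G) ≤ 3. Conversely, {1, 2, 6, 9} is a clique of size 4, and the vertices of any clique must share a bag in every tree decomposition; so some bag has ≥ 4 vertices and tw(G) ≥ 3. Hence tw(G) = 3 exactly.

Treewidth 3.
One optimal decomposition is:
Bags: B1 = {0, 1, 3, 6}  B2 = {1, 3, 6, 9}  B3 = {0, 3, 5, 6}  B4 = {0, 3, 4, 5}  B5 = {0, 3, 5, 8}  B6 = {1, 2, 6, 9}  B7 = {1, 3, 6, 7}
Tree: B1–B2, B1–B3, B3–B4, B4–B5, B2–B6, B2–B7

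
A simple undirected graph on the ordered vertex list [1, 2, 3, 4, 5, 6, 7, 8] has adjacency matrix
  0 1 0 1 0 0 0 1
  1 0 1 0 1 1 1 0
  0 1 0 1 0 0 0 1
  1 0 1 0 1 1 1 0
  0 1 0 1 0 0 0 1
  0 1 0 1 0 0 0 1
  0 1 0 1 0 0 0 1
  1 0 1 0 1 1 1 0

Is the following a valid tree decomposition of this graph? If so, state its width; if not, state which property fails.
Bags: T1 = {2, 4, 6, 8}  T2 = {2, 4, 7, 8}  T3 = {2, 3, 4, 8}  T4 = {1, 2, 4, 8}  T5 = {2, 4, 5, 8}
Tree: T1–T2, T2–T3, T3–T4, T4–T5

Vertex coverage: the bags together contain {1, 2, 3, 4, 5, 6, 7, 8}, the full vertex set. Edge coverage: each edge of G has both endpoints in at least one bag. Running intersection: for every vertex, the bags containing it form a connected subtree. All three properties hold, so this is a valid tree decomposition of width max|bag| − 1 = 3, and hence tw(G) ≤ 3.

Yes; width 3.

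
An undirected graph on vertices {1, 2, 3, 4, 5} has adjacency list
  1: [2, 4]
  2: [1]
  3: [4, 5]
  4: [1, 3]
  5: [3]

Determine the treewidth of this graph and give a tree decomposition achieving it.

Treewidth 1.
One optimal decomposition is:
Bags: B1 = {1, 2}  B2 = {1, 4}  B3 = {3, 4}  B4 = {3, 5}
Tree: B1–B2, B2–B3, B3–B4

The largest bag has 2 vertices, giving width 1; this decomposition certifies tw(G) ≤ 1. G has an edge, so its treewidth is at least 1. Therefore the treewidth is 1.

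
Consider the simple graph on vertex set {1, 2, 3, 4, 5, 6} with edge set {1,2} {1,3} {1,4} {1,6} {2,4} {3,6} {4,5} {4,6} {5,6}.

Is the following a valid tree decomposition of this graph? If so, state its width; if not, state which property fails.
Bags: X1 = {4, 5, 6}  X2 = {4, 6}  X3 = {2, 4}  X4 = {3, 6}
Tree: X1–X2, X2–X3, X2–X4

A tree decomposition must satisfy three properties: every vertex lies in some bag; for every edge, both endpoints lie together in some bag; and for every vertex, the bags containing it form a connected subtree. Here vertex 1 appears in no bag, so the decomposition is invalid.

No — vertex 1 appears in no bag.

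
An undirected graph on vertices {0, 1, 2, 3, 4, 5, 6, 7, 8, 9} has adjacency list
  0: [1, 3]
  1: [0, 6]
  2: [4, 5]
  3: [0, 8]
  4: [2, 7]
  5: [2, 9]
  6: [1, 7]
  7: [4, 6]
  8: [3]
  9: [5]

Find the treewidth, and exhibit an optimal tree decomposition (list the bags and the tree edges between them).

Treewidth 1.
One optimal decomposition is:
Bags: B1 = {5, 9}  B2 = {2, 5}  B3 = {2, 4}  B4 = {4, 7}  B5 = {6, 7}  B6 = {1, 6}  B7 = {0, 1}  B8 = {0, 3}  B9 = {3, 8}
Tree: B1–B2, B2–B3, B3–B4, B4–B5, B5–B6, B6–B7, B7–B8, B8–B9

The largest bag has 2 vertices, giving width 1; this decomposition certifies tw(G) ≤ 1. Any graph with an edge has treewidth ≥ 1, and G has the edge 9–5. Therefore the treewidth is 1.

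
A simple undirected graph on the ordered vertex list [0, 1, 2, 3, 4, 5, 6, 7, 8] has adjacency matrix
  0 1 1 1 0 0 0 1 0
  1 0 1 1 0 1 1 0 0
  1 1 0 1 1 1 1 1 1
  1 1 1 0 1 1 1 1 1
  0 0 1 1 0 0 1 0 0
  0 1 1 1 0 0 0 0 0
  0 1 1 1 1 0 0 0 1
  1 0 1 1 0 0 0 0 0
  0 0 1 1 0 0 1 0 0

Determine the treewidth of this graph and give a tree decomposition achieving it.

Treewidth 3.
Bags: B1 = {1, 2, 3, 5}  B2 = {1, 2, 3, 6}  B3 = {2, 3, 4, 6}  B4 = {0, 1, 2, 3}  B5 = {2, 3, 6, 8}  B6 = {0, 2, 3, 7}
Tree: B1–B2, B2–B3, B1–B4, B3–B5, B4–B6

The largest bag has 4 vertices, giving width 3; this decomposition certifies tw(G) ≤ 3. On the other hand G contains the 4-clique {2, 3, 6, 8}. A clique must lie in a single bag of any decomposition, so no decomposition can have width below 3. Hence tw(G) = 3 exactly.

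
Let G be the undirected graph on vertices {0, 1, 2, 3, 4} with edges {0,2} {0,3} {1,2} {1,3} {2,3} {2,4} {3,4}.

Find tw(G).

A width-2 tree decomposition is:
Bags: B1 = {1, 2, 3}  B2 = {0, 2, 3}  B3 = {2, 3, 4}
Tree: B1–B2, B1–B3
The largest bag has 3 vertices, giving width 2; this decomposition certifies tw(G) ≤ 2. On the other hand G contains the 3-clique {0, 2, 3}. A clique must lie in a single bag of any decomposition, so no decomposition can have width below 2. Hence tw(G) = 2 exactly.

2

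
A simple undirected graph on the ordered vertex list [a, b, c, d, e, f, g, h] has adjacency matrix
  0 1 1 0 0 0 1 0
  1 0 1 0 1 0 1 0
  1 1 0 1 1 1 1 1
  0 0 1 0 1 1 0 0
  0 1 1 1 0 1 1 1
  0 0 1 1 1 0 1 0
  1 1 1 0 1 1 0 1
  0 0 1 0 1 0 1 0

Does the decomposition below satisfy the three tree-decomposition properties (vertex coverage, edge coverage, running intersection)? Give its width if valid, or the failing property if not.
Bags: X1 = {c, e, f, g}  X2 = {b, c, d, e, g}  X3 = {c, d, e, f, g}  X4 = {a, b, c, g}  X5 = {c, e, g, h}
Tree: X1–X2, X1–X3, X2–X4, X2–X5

A tree decomposition must satisfy three properties: every vertex lies in some bag; for every edge, both endpoints lie together in some bag; and for every vertex, the bags containing it form a connected subtree. Here bags containing vertex d are not connected in the tree, so the decomposition is invalid.

No — bags containing vertex d are not connected in the tree.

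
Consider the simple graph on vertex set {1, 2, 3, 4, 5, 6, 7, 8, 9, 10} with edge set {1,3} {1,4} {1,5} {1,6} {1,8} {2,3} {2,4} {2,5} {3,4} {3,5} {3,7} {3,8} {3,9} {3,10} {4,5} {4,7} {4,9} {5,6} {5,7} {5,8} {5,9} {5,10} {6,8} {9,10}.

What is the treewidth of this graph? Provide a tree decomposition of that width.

Treewidth 3.
Bags: B1 = {1, 3, 4, 5}  B2 = {3, 4, 5, 9}  B3 = {3, 4, 5, 7}  B4 = {3, 5, 9, 10}  B5 = {1, 3, 5, 8}  B6 = {2, 3, 4, 5}  B7 = {1, 5, 6, 8}
Tree: B1–B2, B2–B3, B2–B4, B1–B5, B2–B6, B5–B7

The largest bag has 4 vertices, giving width 3; this decomposition certifies tw(G) ≤ 3. Conversely, {1, 3, 5, 8} is a clique of size 4, and the vertices of any clique must share a bag in every tree decomposition; so some bag has ≥ 4 vertices and tw(G) ≥ 3. The upper and lower bounds meet at 3, so that is the treewidth.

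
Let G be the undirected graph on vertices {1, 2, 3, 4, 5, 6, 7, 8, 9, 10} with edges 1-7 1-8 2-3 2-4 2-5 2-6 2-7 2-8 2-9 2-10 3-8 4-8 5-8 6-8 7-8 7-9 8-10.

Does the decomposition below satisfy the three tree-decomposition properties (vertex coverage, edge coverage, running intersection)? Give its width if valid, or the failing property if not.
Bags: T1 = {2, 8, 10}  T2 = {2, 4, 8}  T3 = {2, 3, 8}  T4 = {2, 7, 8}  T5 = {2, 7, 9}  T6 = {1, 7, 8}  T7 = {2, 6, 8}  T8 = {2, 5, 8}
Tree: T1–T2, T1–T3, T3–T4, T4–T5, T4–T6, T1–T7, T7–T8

Every vertex of G appears in some bag (union = {1, 2, 3, 4, 5, 6, 7, 8, 9, 10}); every edge is covered by a bag; and for each vertex v the set of bags containing v is connected in the bag tree. The decomposition is therefore valid. The largest bag has 3 vertices, so the width is 2.

Yes; width 2.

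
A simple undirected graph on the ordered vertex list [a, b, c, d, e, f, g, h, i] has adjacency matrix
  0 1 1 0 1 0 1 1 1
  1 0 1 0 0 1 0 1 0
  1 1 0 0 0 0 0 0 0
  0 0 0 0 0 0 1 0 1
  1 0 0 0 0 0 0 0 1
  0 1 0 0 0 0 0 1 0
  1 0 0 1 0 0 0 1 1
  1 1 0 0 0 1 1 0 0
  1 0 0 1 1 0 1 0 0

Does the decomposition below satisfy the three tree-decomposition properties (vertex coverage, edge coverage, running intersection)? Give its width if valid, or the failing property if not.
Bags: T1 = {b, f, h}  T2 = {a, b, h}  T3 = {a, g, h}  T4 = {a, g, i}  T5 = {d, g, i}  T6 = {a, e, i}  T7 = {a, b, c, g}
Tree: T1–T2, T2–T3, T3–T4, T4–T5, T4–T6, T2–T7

No — bags containing vertex g are not connected in the tree.

A tree decomposition must satisfy three properties: every vertex lies in some bag; for every edge, both endpoints lie together in some bag; and for every vertex, the bags containing it form a connected subtree. Here bags containing vertex g are not connected in the tree, so the decomposition is invalid.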